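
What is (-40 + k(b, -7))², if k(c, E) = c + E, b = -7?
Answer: 2916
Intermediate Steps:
k(c, E) = E + c
(-40 + k(b, -7))² = (-40 + (-7 - 7))² = (-40 - 14)² = (-54)² = 2916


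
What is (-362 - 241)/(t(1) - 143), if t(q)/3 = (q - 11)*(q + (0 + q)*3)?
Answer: 603/263 ≈ 2.2928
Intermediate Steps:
t(q) = 12*q*(-11 + q) (t(q) = 3*((q - 11)*(q + (0 + q)*3)) = 3*((-11 + q)*(q + q*3)) = 3*((-11 + q)*(q + 3*q)) = 3*((-11 + q)*(4*q)) = 3*(4*q*(-11 + q)) = 12*q*(-11 + q))
(-362 - 241)/(t(1) - 143) = (-362 - 241)/(12*1*(-11 + 1) - 143) = -603/(12*1*(-10) - 143) = -603/(-120 - 143) = -603/(-263) = -603*(-1/263) = 603/263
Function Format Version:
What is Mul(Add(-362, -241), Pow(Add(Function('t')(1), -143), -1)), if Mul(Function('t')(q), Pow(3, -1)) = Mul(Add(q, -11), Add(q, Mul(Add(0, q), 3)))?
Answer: Rational(603, 263) ≈ 2.2928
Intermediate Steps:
Function('t')(q) = Mul(12, q, Add(-11, q)) (Function('t')(q) = Mul(3, Mul(Add(q, -11), Add(q, Mul(Add(0, q), 3)))) = Mul(3, Mul(Add(-11, q), Add(q, Mul(q, 3)))) = Mul(3, Mul(Add(-11, q), Add(q, Mul(3, q)))) = Mul(3, Mul(Add(-11, q), Mul(4, q))) = Mul(3, Mul(4, q, Add(-11, q))) = Mul(12, q, Add(-11, q)))
Mul(Add(-362, -241), Pow(Add(Function('t')(1), -143), -1)) = Mul(Add(-362, -241), Pow(Add(Mul(12, 1, Add(-11, 1)), -143), -1)) = Mul(-603, Pow(Add(Mul(12, 1, -10), -143), -1)) = Mul(-603, Pow(Add(-120, -143), -1)) = Mul(-603, Pow(-263, -1)) = Mul(-603, Rational(-1, 263)) = Rational(603, 263)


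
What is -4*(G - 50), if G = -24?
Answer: 296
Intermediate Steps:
-4*(G - 50) = -4*(-24 - 50) = -4*(-74) = 296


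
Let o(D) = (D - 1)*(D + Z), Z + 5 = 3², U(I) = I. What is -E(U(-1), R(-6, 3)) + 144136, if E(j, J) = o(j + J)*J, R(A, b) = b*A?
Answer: 149536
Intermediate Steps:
R(A, b) = A*b
Z = 4 (Z = -5 + 3² = -5 + 9 = 4)
o(D) = (-1 + D)*(4 + D) (o(D) = (D - 1)*(D + 4) = (-1 + D)*(4 + D))
E(j, J) = J*(-4 + (J + j)² + 3*J + 3*j) (E(j, J) = (-4 + (j + J)² + 3*(j + J))*J = (-4 + (J + j)² + 3*(J + j))*J = (-4 + (J + j)² + (3*J + 3*j))*J = (-4 + (J + j)² + 3*J + 3*j)*J = J*(-4 + (J + j)² + 3*J + 3*j))
-E(U(-1), R(-6, 3)) + 144136 = -(-6*3)*(-4 + (-6*3 - 1)² + 3*(-6*3) + 3*(-1)) + 144136 = -(-18)*(-4 + (-18 - 1)² + 3*(-18) - 3) + 144136 = -(-18)*(-4 + (-19)² - 54 - 3) + 144136 = -(-18)*(-4 + 361 - 54 - 3) + 144136 = -(-18)*300 + 144136 = -1*(-5400) + 144136 = 5400 + 144136 = 149536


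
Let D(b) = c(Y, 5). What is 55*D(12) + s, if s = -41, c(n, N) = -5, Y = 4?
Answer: -316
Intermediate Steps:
D(b) = -5
55*D(12) + s = 55*(-5) - 41 = -275 - 41 = -316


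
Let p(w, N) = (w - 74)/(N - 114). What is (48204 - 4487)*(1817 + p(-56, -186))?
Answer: 2383581991/30 ≈ 7.9453e+7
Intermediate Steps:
p(w, N) = (-74 + w)/(-114 + N)
(48204 - 4487)*(1817 + p(-56, -186)) = (48204 - 4487)*(1817 + (-74 - 56)/(-114 - 186)) = 43717*(1817 - 130/(-300)) = 43717*(1817 - 1/300*(-130)) = 43717*(1817 + 13/30) = 43717*(54523/30) = 2383581991/30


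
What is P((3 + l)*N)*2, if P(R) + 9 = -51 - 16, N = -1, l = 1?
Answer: -152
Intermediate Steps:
P(R) = -76 (P(R) = -9 + (-51 - 16) = -9 - 67 = -76)
P((3 + l)*N)*2 = -76*2 = -152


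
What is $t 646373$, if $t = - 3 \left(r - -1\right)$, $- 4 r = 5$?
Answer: $\frac{1939119}{4} \approx 4.8478 \cdot 10^{5}$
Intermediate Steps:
$r = - \frac{5}{4}$ ($r = \left(- \frac{1}{4}\right) 5 = - \frac{5}{4} \approx -1.25$)
$t = \frac{3}{4}$ ($t = - 3 \left(- \frac{5}{4} - -1\right) = - 3 \left(- \frac{5}{4} + 1\right) = \left(-3\right) \left(- \frac{1}{4}\right) = \frac{3}{4} \approx 0.75$)
$t 646373 = \frac{3}{4} \cdot 646373 = \frac{1939119}{4}$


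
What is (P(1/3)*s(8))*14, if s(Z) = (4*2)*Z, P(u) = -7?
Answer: -6272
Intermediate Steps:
s(Z) = 8*Z
(P(1/3)*s(8))*14 = -56*8*14 = -7*64*14 = -448*14 = -6272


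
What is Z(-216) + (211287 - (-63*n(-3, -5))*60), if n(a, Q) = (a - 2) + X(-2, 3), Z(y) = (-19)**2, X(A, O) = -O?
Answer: 181408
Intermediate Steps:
Z(y) = 361
n(a, Q) = -5 + a (n(a, Q) = (a - 2) - 1*3 = (-2 + a) - 3 = -5 + a)
Z(-216) + (211287 - (-63*n(-3, -5))*60) = 361 + (211287 - (-63*(-5 - 3))*60) = 361 + (211287 - (-63*(-8))*60) = 361 + (211287 - 504*60) = 361 + (211287 - 1*30240) = 361 + (211287 - 30240) = 361 + 181047 = 181408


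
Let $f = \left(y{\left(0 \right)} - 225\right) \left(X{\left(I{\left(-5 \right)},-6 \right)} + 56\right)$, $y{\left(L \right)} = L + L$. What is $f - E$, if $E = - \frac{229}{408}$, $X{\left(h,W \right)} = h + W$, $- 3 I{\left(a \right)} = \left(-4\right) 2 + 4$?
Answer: $- \frac{4712171}{408} \approx -11549.0$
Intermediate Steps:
$y{\left(L \right)} = 2 L$
$I{\left(a \right)} = \frac{4}{3}$ ($I{\left(a \right)} = - \frac{\left(-4\right) 2 + 4}{3} = - \frac{-8 + 4}{3} = \left(- \frac{1}{3}\right) \left(-4\right) = \frac{4}{3}$)
$X{\left(h,W \right)} = W + h$
$E = - \frac{229}{408}$ ($E = \left(-229\right) \frac{1}{408} = - \frac{229}{408} \approx -0.56127$)
$f = -11550$ ($f = \left(2 \cdot 0 - 225\right) \left(\left(-6 + \frac{4}{3}\right) + 56\right) = \left(0 - 225\right) \left(- \frac{14}{3} + 56\right) = \left(-225\right) \frac{154}{3} = -11550$)
$f - E = -11550 - - \frac{229}{408} = -11550 + \frac{229}{408} = - \frac{4712171}{408}$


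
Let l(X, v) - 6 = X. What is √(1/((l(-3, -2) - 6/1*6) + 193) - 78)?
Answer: I*√124790/40 ≈ 8.8314*I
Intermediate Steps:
l(X, v) = 6 + X
√(1/((l(-3, -2) - 6/1*6) + 193) - 78) = √(1/(((6 - 3) - 6/1*6) + 193) - 78) = √(1/((3 - 6*1*6) + 193) - 78) = √(1/((3 - 6*6) + 193) - 78) = √(1/((3 - 36) + 193) - 78) = √(1/(-33 + 193) - 78) = √(1/160 - 78) = √(-12479/160) = I*√124790/40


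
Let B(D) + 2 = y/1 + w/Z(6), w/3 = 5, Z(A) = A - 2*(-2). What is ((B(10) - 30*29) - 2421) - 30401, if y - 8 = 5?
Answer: -67359/2 ≈ -33680.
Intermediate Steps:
y = 13 (y = 8 + 5 = 13)
Z(A) = 4 + A (Z(A) = A + 4 = 4 + A)
w = 15 (w = 3*5 = 15)
B(D) = 25/2 (B(D) = -2 + (13/1 + 15/(4 + 6)) = -2 + (13*1 + 15/10) = -2 + (13 + 15*(⅒)) = -2 + (13 + 3/2) = -2 + 29/2 = 25/2)
((B(10) - 30*29) - 2421) - 30401 = ((25/2 - 30*29) - 2421) - 30401 = ((25/2 - 870) - 2421) - 30401 = (-1715/2 - 2421) - 30401 = -6557/2 - 30401 = -67359/2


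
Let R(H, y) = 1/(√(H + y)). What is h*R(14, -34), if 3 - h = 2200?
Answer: 2197*I*√5/10 ≈ 491.26*I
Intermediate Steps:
h = -2197 (h = 3 - 1*2200 = 3 - 2200 = -2197)
R(H, y) = (H + y)^(-½)
h*R(14, -34) = -2197/√(14 - 34) = -(-2197)*I*√5/10 = 2197*I*√5/10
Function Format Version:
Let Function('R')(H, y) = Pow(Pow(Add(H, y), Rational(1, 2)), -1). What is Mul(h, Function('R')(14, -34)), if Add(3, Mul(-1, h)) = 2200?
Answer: Mul(Rational(2197, 10), I, Pow(5, Rational(1, 2))) ≈ Mul(491.26, I)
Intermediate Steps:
h = -2197 (h = Add(3, Mul(-1, 2200)) = Add(3, -2200) = -2197)
Function('R')(H, y) = Pow(Add(H, y), Rational(-1, 2))
Mul(h, Function('R')(14, -34)) = Mul(-2197, Pow(Add(14, -34), Rational(-1, 2))) = Mul(-2197, Pow(-20, Rational(-1, 2))) = Mul(-2197, Mul(Rational(-1, 10), I, Pow(5, Rational(1, 2)))) = Mul(Rational(2197, 10), I, Pow(5, Rational(1, 2)))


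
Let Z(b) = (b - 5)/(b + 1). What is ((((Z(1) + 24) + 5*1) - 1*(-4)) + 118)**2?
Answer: 22201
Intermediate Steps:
Z(b) = (-5 + b)/(1 + b)
((((Z(1) + 24) + 5*1) - 1*(-4)) + 118)**2 = (((((-5 + 1)/(1 + 1) + 24) + 5*1) - 1*(-4)) + 118)**2 = ((((-4/2 + 24) + 5) + 4) + 118)**2 = (((((1/2)*(-4) + 24) + 5) + 4) + 118)**2 = ((((-2 + 24) + 5) + 4) + 118)**2 = (((22 + 5) + 4) + 118)**2 = ((27 + 4) + 118)**2 = (31 + 118)**2 = 149**2 = 22201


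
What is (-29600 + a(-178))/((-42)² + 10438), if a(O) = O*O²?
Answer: -2834676/6101 ≈ -464.63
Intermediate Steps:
a(O) = O³
(-29600 + a(-178))/((-42)² + 10438) = (-29600 + (-178)³)/((-42)² + 10438) = (-29600 - 5639752)/(1764 + 10438) = -5669352/12202 = -5669352*1/12202 = -2834676/6101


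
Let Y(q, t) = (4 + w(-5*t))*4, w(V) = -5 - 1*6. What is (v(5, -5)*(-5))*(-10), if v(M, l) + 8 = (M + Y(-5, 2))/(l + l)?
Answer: -285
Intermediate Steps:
w(V) = -11 (w(V) = -5 - 6 = -11)
Y(q, t) = -28 (Y(q, t) = (4 - 11)*4 = -7*4 = -28)
v(M, l) = -8 + (-28 + M)/(2*l) (v(M, l) = -8 + (M - 28)/(l + l) = -8 + (-28 + M)/((2*l)) = -8 + (-28 + M)*(1/(2*l)) = -8 + (-28 + M)/(2*l))
(v(5, -5)*(-5))*(-10) = (((½)*(-28 + 5 - 16*(-5))/(-5))*(-5))*(-10) = (((½)*(-⅕)*(-28 + 5 + 80))*(-5))*(-10) = (((½)*(-⅕)*57)*(-5))*(-10) = -57/10*(-5)*(-10) = (57/2)*(-10) = -285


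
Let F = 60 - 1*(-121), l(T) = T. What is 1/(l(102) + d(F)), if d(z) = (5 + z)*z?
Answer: 1/33768 ≈ 2.9614e-5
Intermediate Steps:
F = 181 (F = 60 + 121 = 181)
d(z) = z*(5 + z)
1/(l(102) + d(F)) = 1/(102 + 181*(5 + 181)) = 1/(102 + 181*186) = 1/(102 + 33666) = 1/33768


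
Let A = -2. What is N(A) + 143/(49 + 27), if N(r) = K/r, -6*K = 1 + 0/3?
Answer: 112/57 ≈ 1.9649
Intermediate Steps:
K = -⅙ (K = -(1 + 0/3)/6 = -(1 + 0*(⅓))/6 = -(1 + 0)/6 = -⅙*1 = -⅙ ≈ -0.16667)
N(r) = -1/(6*r)
N(A) + 143/(49 + 27) = -⅙/(-2) + 143/(49 + 27) = -⅙*(-½) + 143/76 = 1/12 + 143*(1/76) = 1/12 + 143/76 = 112/57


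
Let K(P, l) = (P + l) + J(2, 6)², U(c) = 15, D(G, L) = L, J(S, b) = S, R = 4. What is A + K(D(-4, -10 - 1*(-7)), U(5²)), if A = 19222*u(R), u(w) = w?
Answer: 76904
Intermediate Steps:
K(P, l) = 4 + P + l (K(P, l) = (P + l) + 2² = (P + l) + 4 = 4 + P + l)
A = 76888 (A = 19222*4 = 76888)
A + K(D(-4, -10 - 1*(-7)), U(5²)) = 76888 + (4 + (-10 - 1*(-7)) + 15) = 76888 + (4 + (-10 + 7) + 15) = 76888 + (4 - 3 + 15) = 76888 + 16 = 76904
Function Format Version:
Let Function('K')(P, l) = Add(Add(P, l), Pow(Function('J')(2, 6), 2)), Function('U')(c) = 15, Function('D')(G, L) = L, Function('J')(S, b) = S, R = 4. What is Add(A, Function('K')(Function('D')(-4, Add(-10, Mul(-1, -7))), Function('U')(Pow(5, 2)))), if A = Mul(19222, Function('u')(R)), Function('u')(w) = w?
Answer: 76904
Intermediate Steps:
Function('K')(P, l) = Add(4, P, l) (Function('K')(P, l) = Add(Add(P, l), Pow(2, 2)) = Add(Add(P, l), 4) = Add(4, P, l))
A = 76888 (A = Mul(19222, 4) = 76888)
Add(A, Function('K')(Function('D')(-4, Add(-10, Mul(-1, -7))), Function('U')(Pow(5, 2)))) = Add(76888, Add(4, Add(-10, Mul(-1, -7)), 15)) = Add(76888, Add(4, Add(-10, 7), 15)) = Add(76888, Add(4, -3, 15)) = Add(76888, 16) = 76904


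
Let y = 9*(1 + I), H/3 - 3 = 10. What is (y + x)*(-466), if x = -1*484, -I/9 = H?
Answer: 1693444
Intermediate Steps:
H = 39 (H = 9 + 3*10 = 9 + 30 = 39)
I = -351 (I = -9*39 = -351)
x = -484
y = -3150 (y = 9*(1 - 351) = 9*(-350) = -3150)
(y + x)*(-466) = (-3150 - 484)*(-466) = -3634*(-466) = 1693444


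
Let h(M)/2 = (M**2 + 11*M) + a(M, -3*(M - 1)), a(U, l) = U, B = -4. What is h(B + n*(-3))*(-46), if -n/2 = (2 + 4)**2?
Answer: -4368896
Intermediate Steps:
n = -72 (n = -2*(2 + 4)**2 = -2*6**2 = -2*36 = -72)
h(M) = 2*M**2 + 24*M (h(M) = 2*((M**2 + 11*M) + M) = 2*(M**2 + 12*M) = 2*M**2 + 24*M)
h(B + n*(-3))*(-46) = (2*(-4 - 72*(-3))*(12 + (-4 - 72*(-3))))*(-46) = (2*(-4 + 216)*(12 + (-4 + 216)))*(-46) = (2*212*(12 + 212))*(-46) = (2*212*224)*(-46) = 94976*(-46) = -4368896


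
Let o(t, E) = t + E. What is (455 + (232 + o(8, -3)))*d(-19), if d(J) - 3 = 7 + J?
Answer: -6228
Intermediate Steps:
d(J) = 10 + J (d(J) = 3 + (7 + J) = 10 + J)
o(t, E) = E + t
(455 + (232 + o(8, -3)))*d(-19) = (455 + (232 + (-3 + 8)))*(10 - 19) = (455 + (232 + 5))*(-9) = (455 + 237)*(-9) = 692*(-9) = -6228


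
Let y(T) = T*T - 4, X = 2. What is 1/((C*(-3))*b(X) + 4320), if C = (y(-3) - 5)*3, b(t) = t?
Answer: 1/4320 ≈ 0.00023148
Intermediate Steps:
y(T) = -4 + T² (y(T) = T² - 4 = -4 + T²)
C = 0 (C = ((-4 + (-3)²) - 5)*3 = ((-4 + 9) - 5)*3 = (5 - 5)*3 = 0*3 = 0)
1/((C*(-3))*b(X) + 4320) = 1/((0*(-3))*2 + 4320) = 1/(0*2 + 4320) = 1/(0 + 4320) = 1/4320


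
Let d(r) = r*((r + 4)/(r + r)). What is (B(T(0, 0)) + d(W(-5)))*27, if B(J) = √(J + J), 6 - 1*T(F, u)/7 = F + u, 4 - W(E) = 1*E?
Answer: 351/2 + 54*√21 ≈ 422.96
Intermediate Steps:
W(E) = 4 - E
T(F, u) = 42 - 7*F - 7*u (T(F, u) = 42 - 7*(F + u) = 42 + (-7*F - 7*u) = 42 - 7*F - 7*u)
d(r) = 2 + r/2 (d(r) = r*((4 + r)/((2*r))) = r*((4 + r)*(1/(2*r))) = r*((4 + r)/(2*r)) = 2 + r/2)
B(J) = √2*√J (B(J) = √(2*J) = √2*√J)
(B(T(0, 0)) + d(W(-5)))*27 = (√2*√(42 - 7*0 - 7*0) + (2 + (4 - 1*(-5))/2))*27 = (√2*√(42 + 0 + 0) + (2 + (4 + 5)/2))*27 = (√2*√42 + (2 + (½)*9))*27 = (2*√21 + (2 + 9/2))*27 = (2*√21 + 13/2)*27 = (13/2 + 2*√21)*27 = 351/2 + 54*√21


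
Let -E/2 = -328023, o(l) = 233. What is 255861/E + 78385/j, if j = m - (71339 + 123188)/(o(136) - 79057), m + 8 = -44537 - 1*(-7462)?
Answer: -73458194014895/42611439508662 ≈ -1.7239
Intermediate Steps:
E = 656046 (E = -2*(-328023) = 656046)
m = -37083 (m = -8 + (-44537 - 1*(-7462)) = -8 + (-44537 + 7462) = -8 - 37075 = -37083)
j = -2922835865/78824 (j = -37083 - (71339 + 123188)/(233 - 79057) = -37083 - 194527/(-78824) = -37083 - 194527*(-1)/78824 = -37083 - 1*(-194527/78824) = -37083 + 194527/78824 = -2922835865/78824 ≈ -37081.)
255861/E + 78385/j = 255861/656046 + 78385/(-2922835865/78824) = 255861*(1/656046) + 78385*(-78824/2922835865) = 28429/72894 - 1235723848/584567173 = -73458194014895/42611439508662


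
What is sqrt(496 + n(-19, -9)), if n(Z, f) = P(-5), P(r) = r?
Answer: sqrt(491) ≈ 22.159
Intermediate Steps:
n(Z, f) = -5
sqrt(496 + n(-19, -9)) = sqrt(496 - 5) = sqrt(491)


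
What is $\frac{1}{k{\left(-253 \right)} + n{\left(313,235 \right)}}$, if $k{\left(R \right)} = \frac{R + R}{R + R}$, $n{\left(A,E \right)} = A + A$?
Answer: $\frac{1}{627} \approx 0.0015949$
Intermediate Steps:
$n{\left(A,E \right)} = 2 A$
$k{\left(R \right)} = 1$ ($k{\left(R \right)} = \frac{2 R}{2 R} = 2 R \frac{1}{2 R} = 1$)
$\frac{1}{k{\left(-253 \right)} + n{\left(313,235 \right)}} = \frac{1}{1 + 2 \cdot 313} = \frac{1}{1 + 626} = \frac{1}{627}$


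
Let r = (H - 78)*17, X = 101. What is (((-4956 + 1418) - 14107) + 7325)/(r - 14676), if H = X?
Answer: 2064/2857 ≈ 0.72244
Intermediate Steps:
H = 101
r = 391 (r = (101 - 78)*17 = 23*17 = 391)
(((-4956 + 1418) - 14107) + 7325)/(r - 14676) = (((-4956 + 1418) - 14107) + 7325)/(391 - 14676) = ((-3538 - 14107) + 7325)/(-14285) = (-17645 + 7325)*(-1/14285) = -10320*(-1/14285) = 2064/2857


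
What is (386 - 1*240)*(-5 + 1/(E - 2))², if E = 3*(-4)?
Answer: 367993/98 ≈ 3755.0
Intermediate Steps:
E = -12
(386 - 1*240)*(-5 + 1/(E - 2))² = (386 - 1*240)*(-5 + 1/(-12 - 2))² = (386 - 240)*(-5 + 1/(-14))² = 146*(-5 - 1/14)² = 146*(-71/14)² = 146*(5041/196) = 367993/98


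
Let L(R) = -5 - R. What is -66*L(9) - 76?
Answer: 848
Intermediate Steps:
-66*L(9) - 76 = -66*(-5 - 1*9) - 76 = -66*(-5 - 9) - 76 = -66*(-14) - 76 = 924 - 76 = 848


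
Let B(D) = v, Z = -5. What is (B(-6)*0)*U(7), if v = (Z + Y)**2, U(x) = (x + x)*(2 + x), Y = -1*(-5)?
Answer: 0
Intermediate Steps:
Y = 5
U(x) = 2*x*(2 + x) (U(x) = (2*x)*(2 + x) = 2*x*(2 + x))
v = 0 (v = (-5 + 5)**2 = 0**2 = 0)
B(D) = 0
(B(-6)*0)*U(7) = (0*0)*(2*7*(2 + 7)) = 0*(2*7*9) = 0*126 = 0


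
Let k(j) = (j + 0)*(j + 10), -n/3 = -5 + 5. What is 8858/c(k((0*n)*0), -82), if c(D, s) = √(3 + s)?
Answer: -8858*I*√79/79 ≈ -996.6*I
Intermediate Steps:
n = 0 (n = -3*(-5 + 5) = -3*0 = 0)
k(j) = j*(10 + j)
8858/c(k((0*n)*0), -82) = 8858/(√(3 - 82)) = 8858/(√(-79)) = 8858/((I*√79)) = 8858*(-I*√79/79) = -8858*I*√79/79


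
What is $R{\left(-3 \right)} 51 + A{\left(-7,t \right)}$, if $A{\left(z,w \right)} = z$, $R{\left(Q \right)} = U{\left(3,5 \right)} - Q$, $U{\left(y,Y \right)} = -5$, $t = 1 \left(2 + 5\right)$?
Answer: $-109$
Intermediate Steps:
$t = 7$ ($t = 1 \cdot 7 = 7$)
$R{\left(Q \right)} = -5 - Q$
$R{\left(-3 \right)} 51 + A{\left(-7,t \right)} = \left(-5 - -3\right) 51 - 7 = \left(-5 + 3\right) 51 - 7 = \left(-2\right) 51 - 7 = -102 - 7 = -109$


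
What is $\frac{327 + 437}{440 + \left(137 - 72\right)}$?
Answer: $\frac{764}{505} \approx 1.5129$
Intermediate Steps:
$\frac{327 + 437}{440 + \left(137 - 72\right)} = \frac{764}{440 + \left(137 - 72\right)} = \frac{764}{440 + 65} = \frac{764}{505}$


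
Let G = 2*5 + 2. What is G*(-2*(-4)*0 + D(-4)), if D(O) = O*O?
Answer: 192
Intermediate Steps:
D(O) = O**2
G = 12 (G = 10 + 2 = 12)
G*(-2*(-4)*0 + D(-4)) = 12*(-2*(-4)*0 + (-4)**2) = 12*(8*0 + 16) = 12*(0 + 16) = 12*16 = 192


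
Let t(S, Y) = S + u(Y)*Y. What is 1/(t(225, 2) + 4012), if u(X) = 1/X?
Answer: 1/4238 ≈ 0.00023596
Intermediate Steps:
u(X) = 1/X
t(S, Y) = 1 + S (t(S, Y) = S + Y/Y = S + 1 = 1 + S)
1/(t(225, 2) + 4012) = 1/((1 + 225) + 4012) = 1/(226 + 4012) = 1/4238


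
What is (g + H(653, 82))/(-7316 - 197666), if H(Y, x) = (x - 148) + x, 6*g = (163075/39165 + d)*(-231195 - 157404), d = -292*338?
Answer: -100135894318205/3211248012 ≈ -31183.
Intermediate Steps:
d = -98696
g = 100135894067549/15666 (g = ((163075/39165 - 98696)*(-231195 - 157404))/6 = ((163075*(1/39165) - 98696)*(-388599))/6 = ((32615/7833 - 98696)*(-388599))/6 = (-773053153/7833*(-388599))/6 = (⅙)*(100135894067549/2611) = 100135894067549/15666 ≈ 6.3919e+9)
H(Y, x) = -148 + 2*x (H(Y, x) = (-148 + x) + x = -148 + 2*x)
(g + H(653, 82))/(-7316 - 197666) = (100135894067549/15666 + (-148 + 2*82))/(-7316 - 197666) = (100135894067549/15666 + (-148 + 164))/(-204982) = (100135894067549/15666 + 16)*(-1/204982) = (100135894318205/15666)*(-1/204982) = -100135894318205/3211248012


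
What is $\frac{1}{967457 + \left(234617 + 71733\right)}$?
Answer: $\frac{1}{1273807} \approx 7.8505 \cdot 10^{-7}$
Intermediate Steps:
$\frac{1}{967457 + \left(234617 + 71733\right)} = \frac{1}{967457 + 306350} = \frac{1}{1273807}$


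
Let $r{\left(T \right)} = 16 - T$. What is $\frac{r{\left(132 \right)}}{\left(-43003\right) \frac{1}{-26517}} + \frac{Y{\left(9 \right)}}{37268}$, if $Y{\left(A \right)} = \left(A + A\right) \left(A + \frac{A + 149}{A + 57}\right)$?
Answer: $- \frac{315222888672}{4407248461} \approx -71.524$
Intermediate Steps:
$Y{\left(A \right)} = 2 A \left(A + \frac{149 + A}{57 + A}\right)$
$\frac{r{\left(132 \right)}}{\left(-43003\right) \frac{1}{-26517}} + \frac{Y{\left(9 \right)}}{37268} = \frac{16 - 132}{\left(-43003\right) \frac{1}{-26517}} + \frac{2 \cdot 9 \frac{1}{57 + 9} \left(149 + 9^{2} + 58 \cdot 9\right)}{37268} = \frac{16 - 132}{\left(-43003\right) \left(- \frac{1}{26517}\right)} + 2 \cdot 9 \cdot \frac{1}{66} \left(149 + 81 + 522\right) \frac{1}{37268} = - \frac{116}{\frac{43003}{26517}} + 2 \cdot 9 \cdot \frac{1}{66} \cdot 752 \cdot \frac{1}{37268} = \left(-116\right) \frac{26517}{43003} + \frac{2256}{11} \cdot \frac{1}{37268} = - \frac{3075972}{43003} + \frac{564}{102487} = - \frac{315222888672}{4407248461}$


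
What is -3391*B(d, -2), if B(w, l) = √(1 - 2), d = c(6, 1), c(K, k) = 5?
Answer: -3391*I ≈ -3391.0*I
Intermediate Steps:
d = 5
B(w, l) = I (B(w, l) = √(-1) = I)
-3391*B(d, -2) = -3391*I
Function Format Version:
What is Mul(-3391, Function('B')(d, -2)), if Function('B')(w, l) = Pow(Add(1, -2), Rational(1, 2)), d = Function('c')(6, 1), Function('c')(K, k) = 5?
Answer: Mul(-3391, I) ≈ Mul(-3391.0, I)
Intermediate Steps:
d = 5
Function('B')(w, l) = I (Function('B')(w, l) = Pow(-1, Rational(1, 2)) = I)
Mul(-3391, Function('B')(d, -2)) = Mul(-3391, I)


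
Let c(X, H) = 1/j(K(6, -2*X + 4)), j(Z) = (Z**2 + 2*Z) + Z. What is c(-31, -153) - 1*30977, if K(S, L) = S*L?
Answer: -4894489907/158004 ≈ -30977.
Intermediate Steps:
K(S, L) = L*S
j(Z) = Z**2 + 3*Z
c(X, H) = 1/((24 - 12*X)*(27 - 12*X)) (c(X, H) = 1/(((-2*X + 4)*6)*(3 + (-2*X + 4)*6)) = 1/(((4 - 2*X)*6)*(3 + (4 - 2*X)*6)) = 1/((24 - 12*X)*(3 + (24 - 12*X))) = 1/((24 - 12*X)*(27 - 12*X)))
c(-31, -153) - 1*30977 = 1/(36*(-9 + 4*(-31))*(-2 - 31)) - 1*30977 = (1/36)/(-9 - 124*(-33)) - 30977 = (1/36)*(-1/33)/(-133) - 30977 = (1/36)*(-1/133)*(-1/33) - 30977 = 1/158004 - 30977 = -4894489907/158004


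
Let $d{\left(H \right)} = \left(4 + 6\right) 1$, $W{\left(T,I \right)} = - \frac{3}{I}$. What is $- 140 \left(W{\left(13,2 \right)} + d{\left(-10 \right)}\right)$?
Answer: $-1190$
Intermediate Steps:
$d{\left(H \right)} = 10$ ($d{\left(H \right)} = 10 \cdot 1 = 10$)
$- 140 \left(W{\left(13,2 \right)} + d{\left(-10 \right)}\right) = - 140 \left(- \frac{3}{2} + 10\right) = \left(-140\right) \frac{17}{2} = -1190$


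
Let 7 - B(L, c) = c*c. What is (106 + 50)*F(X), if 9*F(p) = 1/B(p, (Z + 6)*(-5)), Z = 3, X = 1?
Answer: -26/3027 ≈ -0.0085894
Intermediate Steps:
B(L, c) = 7 - c² (B(L, c) = 7 - c*c = 7 - c²)
F(p) = -1/18162 (F(p) = 1/(9*(7 - ((3 + 6)*(-5))²)) = 1/(9*(7 - (9*(-5))²)) = 1/(9*(7 - 1*(-45)²)) = 1/(9*(7 - 1*2025)) = 1/(9*(7 - 2025)) = (⅑)/(-2018) = (⅑)*(-1/2018) = -1/18162)
(106 + 50)*F(X) = (106 + 50)*(-1/18162) = 156*(-1/18162) = -26/3027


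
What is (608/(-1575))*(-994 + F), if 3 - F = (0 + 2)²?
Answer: 120992/315 ≈ 384.10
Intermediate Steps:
F = -1 (F = 3 - (0 + 2)² = 3 - 1*2² = 3 - 1*4 = 3 - 4 = -1)
(608/(-1575))*(-994 + F) = (608/(-1575))*(-994 - 1) = (608*(-1/1575))*(-995) = -608/1575*(-995) = 120992/315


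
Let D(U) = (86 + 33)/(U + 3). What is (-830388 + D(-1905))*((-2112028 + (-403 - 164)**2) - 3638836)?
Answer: 8575144532040625/1902 ≈ 4.5085e+12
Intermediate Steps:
D(U) = 119/(3 + U)
(-830388 + D(-1905))*((-2112028 + (-403 - 164)**2) - 3638836) = (-830388 + 119/(3 - 1905))*((-2112028 + (-403 - 164)**2) - 3638836) = (-830388 + 119/(-1902))*((-2112028 + (-567)**2) - 3638836) = (-830388 + 119*(-1/1902))*((-2112028 + 321489) - 3638836) = (-830388 - 119/1902)*(-1790539 - 3638836) = -1579398095/1902*(-5429375) = 8575144532040625/1902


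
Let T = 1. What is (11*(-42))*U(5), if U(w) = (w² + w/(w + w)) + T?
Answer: -12243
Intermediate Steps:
U(w) = 3/2 + w² (U(w) = (w² + w/(w + w)) + 1 = (w² + w/((2*w))) + 1 = (w² + (1/(2*w))*w) + 1 = (w² + ½) + 1 = (½ + w²) + 1 = 3/2 + w²)
(11*(-42))*U(5) = (11*(-42))*(3/2 + 5²) = -462*(3/2 + 25) = -462*53/2 = -12243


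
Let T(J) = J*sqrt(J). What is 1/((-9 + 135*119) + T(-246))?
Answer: 223/3787251 + 41*I*sqrt(246)/45447012 ≈ 5.8882e-5 + 1.415e-5*I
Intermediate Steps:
T(J) = J**(3/2)
1/((-9 + 135*119) + T(-246)) = 1/((-9 + 135*119) + (-246)**(3/2)) = 1/((-9 + 16065) - 246*I*sqrt(246)) = 1/(16056 - 246*I*sqrt(246))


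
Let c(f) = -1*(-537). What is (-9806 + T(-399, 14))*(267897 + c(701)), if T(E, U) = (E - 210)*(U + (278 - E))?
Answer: -115594391250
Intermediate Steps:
c(f) = 537
T(E, U) = (-210 + E)*(278 + U - E)
(-9806 + T(-399, 14))*(267897 + c(701)) = (-9806 + (-58380 - 1*(-399)**2 - 210*14 + 488*(-399) - 399*14))*(267897 + 537) = (-9806 + (-58380 - 1*159201 - 2940 - 194712 - 5586))*268434 = (-9806 + (-58380 - 159201 - 2940 - 194712 - 5586))*268434 = (-9806 - 420819)*268434 = -430625*268434 = -115594391250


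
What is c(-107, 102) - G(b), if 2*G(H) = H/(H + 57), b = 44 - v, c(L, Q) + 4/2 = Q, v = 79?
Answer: 4435/44 ≈ 100.80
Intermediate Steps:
c(L, Q) = -2 + Q
b = -35 (b = 44 - 1*79 = 44 - 79 = -35)
G(H) = H/(2*(57 + H)) (G(H) = (H/(H + 57))/2 = (H/(57 + H))/2 = H/(2*(57 + H)))
c(-107, 102) - G(b) = (-2 + 102) - (-35)/(2*(57 - 35)) = 100 - (-35)/(2*22) = 100 - 1*(-35/44) = 100 + 35/44 = 4435/44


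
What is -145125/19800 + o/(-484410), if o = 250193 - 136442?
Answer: -53742423/7104680 ≈ -7.5644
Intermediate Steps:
o = 113751
-145125/19800 + o/(-484410) = -145125/19800 + 113751/(-484410) = -145125*1/19800 + 113751*(-1/484410) = -645/88 - 37917/161470 = -53742423/7104680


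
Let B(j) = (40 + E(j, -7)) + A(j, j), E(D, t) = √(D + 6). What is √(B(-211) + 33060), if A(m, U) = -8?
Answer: √(33092 + I*√205) ≈ 181.91 + 0.0394*I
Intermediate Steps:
E(D, t) = √(6 + D)
B(j) = 32 + √(6 + j) (B(j) = (40 + √(6 + j)) - 8 = 32 + √(6 + j))
√(B(-211) + 33060) = √((32 + √(6 - 211)) + 33060) = √((32 + √(-205)) + 33060) = √((32 + I*√205) + 33060) = √(33092 + I*√205)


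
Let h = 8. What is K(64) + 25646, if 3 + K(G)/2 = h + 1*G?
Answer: 25784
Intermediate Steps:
K(G) = 10 + 2*G (K(G) = -6 + 2*(8 + 1*G) = -6 + 2*(8 + G) = -6 + (16 + 2*G) = 10 + 2*G)
K(64) + 25646 = (10 + 2*64) + 25646 = (10 + 128) + 25646 = 138 + 25646 = 25784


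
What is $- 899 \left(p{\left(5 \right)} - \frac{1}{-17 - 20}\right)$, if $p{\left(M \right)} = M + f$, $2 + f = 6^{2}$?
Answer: $- \frac{1298156}{37} \approx -35085.0$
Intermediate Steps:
$f = 34$ ($f = -2 + 6^{2} = -2 + 36 = 34$)
$p{\left(M \right)} = 34 + M$ ($p{\left(M \right)} = M + 34 = 34 + M$)
$- 899 \left(p{\left(5 \right)} - \frac{1}{-17 - 20}\right) = - 899 \left(\left(34 + 5\right) - \frac{1}{-17 - 20}\right) = - 899 \left(39 - \frac{1}{-37}\right) = - 899 \left(39 - - \frac{1}{37}\right) = - 899 \left(39 + \frac{1}{37}\right) = \left(-899\right) \frac{1444}{37} = - \frac{1298156}{37}$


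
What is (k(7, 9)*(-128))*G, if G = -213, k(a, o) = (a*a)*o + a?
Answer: 12214272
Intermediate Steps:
k(a, o) = a + o*a² (k(a, o) = a²*o + a = o*a² + a = a + o*a²)
(k(7, 9)*(-128))*G = ((7*(1 + 7*9))*(-128))*(-213) = ((7*(1 + 63))*(-128))*(-213) = ((7*64)*(-128))*(-213) = (448*(-128))*(-213) = -57344*(-213) = 12214272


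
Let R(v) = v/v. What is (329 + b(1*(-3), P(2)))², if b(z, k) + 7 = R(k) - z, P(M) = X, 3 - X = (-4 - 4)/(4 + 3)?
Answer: 106276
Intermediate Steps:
R(v) = 1
X = 29/7 (X = 3 - (-4 - 4)/(4 + 3) = 3 - (-8)/7 = 3 - 1*(-8/7) = 3 + 8/7 = 29/7 ≈ 4.1429)
P(M) = 29/7
b(z, k) = -6 - z (b(z, k) = -7 + (1 - z) = -6 - z)
(329 + b(1*(-3), P(2)))² = (329 + (-6 - (-3)))² = (329 + (-6 - 1*(-3)))² = (329 + (-6 + 3))² = (329 - 3)² = 326² = 106276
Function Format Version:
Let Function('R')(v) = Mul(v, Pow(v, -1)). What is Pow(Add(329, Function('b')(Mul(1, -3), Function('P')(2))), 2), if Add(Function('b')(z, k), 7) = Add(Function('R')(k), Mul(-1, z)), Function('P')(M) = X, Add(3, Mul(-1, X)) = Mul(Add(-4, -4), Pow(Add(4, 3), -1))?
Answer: 106276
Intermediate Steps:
Function('R')(v) = 1
X = Rational(29, 7) (X = Add(3, Mul(-1, Mul(Add(-4, -4), Pow(Add(4, 3), -1)))) = Add(3, Mul(-1, Mul(-8, Pow(7, -1)))) = Add(3, Mul(-1, Mul(-8, Rational(1, 7)))) = Add(3, Mul(-1, Rational(-8, 7))) = Add(3, Rational(8, 7)) = Rational(29, 7) ≈ 4.1429)
Function('P')(M) = Rational(29, 7)
Function('b')(z, k) = Add(-6, Mul(-1, z)) (Function('b')(z, k) = Add(-7, Add(1, Mul(-1, z))) = Add(-6, Mul(-1, z)))
Pow(Add(329, Function('b')(Mul(1, -3), Function('P')(2))), 2) = Pow(Add(329, Add(-6, Mul(-1, Mul(1, -3)))), 2) = Pow(Add(329, Add(-6, Mul(-1, -3))), 2) = Pow(Add(329, Add(-6, 3)), 2) = Pow(Add(329, -3), 2) = Pow(326, 2) = 106276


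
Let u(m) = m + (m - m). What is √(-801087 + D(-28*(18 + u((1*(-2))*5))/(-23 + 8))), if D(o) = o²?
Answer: I*√180194399/15 ≈ 894.91*I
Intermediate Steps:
u(m) = m (u(m) = m + 0 = m)
√(-801087 + D(-28*(18 + u((1*(-2))*5))/(-23 + 8))) = √(-801087 + (-28*(18 + (1*(-2))*5)/(-23 + 8))²) = √(-801087 + (-28*(18 - 2*5)/(-15))²) = √(-801087 + (-28*(18 - 10)*(-1)/15)²) = √(-801087 + (-224*(-1)/15)²) = √(-801087 + (-28*(-8/15))²) = √(-801087 + (224/15)²) = √(-801087 + 50176/225) = √(-180194399/225) = I*√180194399/15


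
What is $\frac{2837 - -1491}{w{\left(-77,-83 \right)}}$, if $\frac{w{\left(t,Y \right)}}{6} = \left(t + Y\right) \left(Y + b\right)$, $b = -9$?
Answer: $\frac{541}{11040} \approx 0.049004$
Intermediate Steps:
$w{\left(t,Y \right)} = 6 \left(-9 + Y\right) \left(Y + t\right)$ ($w{\left(t,Y \right)} = 6 \left(t + Y\right) \left(Y - 9\right) = 6 \left(Y + t\right) \left(-9 + Y\right) = 6 \left(-9 + Y\right) \left(Y + t\right)$)
$\frac{2837 - -1491}{w{\left(-77,-83 \right)}} = \frac{2837 - -1491}{\left(-54\right) \left(-83\right) - -4158 + 6 \left(-83\right)^{2} + 6 \left(-83\right) \left(-77\right)} = \frac{2837 + 1491}{4482 + 4158 + 6 \cdot 6889 + 38346} = \frac{4328}{4482 + 4158 + 41334 + 38346} = \frac{4328}{88320} = 4328 \cdot \frac{1}{88320} = \frac{541}{11040}$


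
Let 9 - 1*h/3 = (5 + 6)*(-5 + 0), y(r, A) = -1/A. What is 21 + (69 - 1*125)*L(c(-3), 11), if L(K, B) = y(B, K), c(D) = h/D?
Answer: 161/8 ≈ 20.125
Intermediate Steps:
h = 192 (h = 27 - 3*(5 + 6)*(-5 + 0) = 27 - 33*(-5) = 27 - 3*(-55) = 27 + 165 = 192)
c(D) = 192/D
L(K, B) = -1/K
21 + (69 - 1*125)*L(c(-3), 11) = 21 + (69 - 1*125)*(-1/(192/(-3))) = 21 + (69 - 125)*(-1/(192*(-1/3))) = 21 - (-56)/(-64) = 21 - (-56)*(-1)/64 = 21 - 56*1/64 = 21 - 7/8 = 161/8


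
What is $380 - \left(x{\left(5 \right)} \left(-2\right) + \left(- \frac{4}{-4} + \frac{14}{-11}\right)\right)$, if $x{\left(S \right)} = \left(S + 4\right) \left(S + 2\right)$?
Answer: $\frac{5569}{11} \approx 506.27$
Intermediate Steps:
$x{\left(S \right)} = \left(2 + S\right) \left(4 + S\right)$ ($x{\left(S \right)} = \left(4 + S\right) \left(2 + S\right) = \left(2 + S\right) \left(4 + S\right)$)
$380 - \left(x{\left(5 \right)} \left(-2\right) + \left(- \frac{4}{-4} + \frac{14}{-11}\right)\right) = 380 - \left(\left(8 + 5^{2} + 6 \cdot 5\right) \left(-2\right) + \left(- \frac{4}{-4} + \frac{14}{-11}\right)\right) = 380 - \left(\left(8 + 25 + 30\right) \left(-2\right) + \left(\left(-4\right) \left(- \frac{1}{4}\right) + 14 \left(- \frac{1}{11}\right)\right)\right) = 380 - \left(63 \left(-2\right) + \left(1 - \frac{14}{11}\right)\right) = 380 - \left(-126 - \frac{3}{11}\right) = 380 - - \frac{1389}{11} = 380 + \frac{1389}{11} = \frac{5569}{11}$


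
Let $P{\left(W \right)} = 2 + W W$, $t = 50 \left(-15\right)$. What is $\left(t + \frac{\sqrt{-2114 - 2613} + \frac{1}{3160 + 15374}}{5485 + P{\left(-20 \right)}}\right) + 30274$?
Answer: $\frac{3221353542793}{109109658} + \frac{i \sqrt{4727}}{5887} \approx 29524.0 + 0.011679 i$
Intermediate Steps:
$t = -750$
$P{\left(W \right)} = 2 + W^{2}$
$\left(t + \frac{\sqrt{-2114 - 2613} + \frac{1}{3160 + 15374}}{5485 + P{\left(-20 \right)}}\right) + 30274 = \left(-750 + \frac{\sqrt{-2114 - 2613} + \frac{1}{3160 + 15374}}{5485 + \left(2 + \left(-20\right)^{2}\right)}\right) + 30274 = \left(-750 + \frac{\sqrt{-4727} + \frac{1}{18534}}{5485 + \left(2 + 400\right)}\right) + 30274 = \left(-750 + \frac{i \sqrt{4727} + \frac{1}{18534}}{5485 + 402}\right) + 30274 = \left(-750 + \frac{\frac{1}{18534} + i \sqrt{4727}}{5887}\right) + 30274 = \left(-750 + \left(\frac{1}{18534} + i \sqrt{4727}\right) \frac{1}{5887}\right) + 30274 = \left(-750 + \left(\frac{1}{109109658} + \frac{i \sqrt{4727}}{5887}\right)\right) + 30274 = \left(- \frac{81832243499}{109109658} + \frac{i \sqrt{4727}}{5887}\right) + 30274 = \frac{3221353542793}{109109658} + \frac{i \sqrt{4727}}{5887}$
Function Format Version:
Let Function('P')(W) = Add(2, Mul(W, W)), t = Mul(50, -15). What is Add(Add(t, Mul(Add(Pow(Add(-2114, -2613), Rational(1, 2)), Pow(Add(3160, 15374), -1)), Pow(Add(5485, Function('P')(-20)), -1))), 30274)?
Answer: Add(Rational(3221353542793, 109109658), Mul(Rational(1, 5887), I, Pow(4727, Rational(1, 2)))) ≈ Add(29524., Mul(0.011679, I))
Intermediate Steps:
t = -750
Function('P')(W) = Add(2, Pow(W, 2))
Add(Add(t, Mul(Add(Pow(Add(-2114, -2613), Rational(1, 2)), Pow(Add(3160, 15374), -1)), Pow(Add(5485, Function('P')(-20)), -1))), 30274) = Add(Add(-750, Mul(Add(Pow(Add(-2114, -2613), Rational(1, 2)), Pow(Add(3160, 15374), -1)), Pow(Add(5485, Add(2, Pow(-20, 2))), -1))), 30274) = Add(Add(-750, Mul(Add(Pow(-4727, Rational(1, 2)), Pow(18534, -1)), Pow(Add(5485, Add(2, 400)), -1))), 30274) = Add(Add(-750, Mul(Add(Mul(I, Pow(4727, Rational(1, 2))), Rational(1, 18534)), Pow(Add(5485, 402), -1))), 30274) = Add(Add(-750, Mul(Add(Rational(1, 18534), Mul(I, Pow(4727, Rational(1, 2)))), Pow(5887, -1))), 30274) = Add(Add(-750, Mul(Add(Rational(1, 18534), Mul(I, Pow(4727, Rational(1, 2)))), Rational(1, 5887))), 30274) = Add(Add(-750, Add(Rational(1, 109109658), Mul(Rational(1, 5887), I, Pow(4727, Rational(1, 2))))), 30274) = Add(Add(Rational(-81832243499, 109109658), Mul(Rational(1, 5887), I, Pow(4727, Rational(1, 2)))), 30274) = Add(Rational(3221353542793, 109109658), Mul(Rational(1, 5887), I, Pow(4727, Rational(1, 2))))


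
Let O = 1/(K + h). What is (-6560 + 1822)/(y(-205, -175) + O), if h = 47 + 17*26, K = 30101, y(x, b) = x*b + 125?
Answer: -144935420/1101240001 ≈ -0.13161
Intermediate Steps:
y(x, b) = 125 + b*x (y(x, b) = b*x + 125 = 125 + b*x)
h = 489 (h = 47 + 442 = 489)
O = 1/30590 (O = 1/(30101 + 489) = 1/30590 ≈ 3.2690e-5)
(-6560 + 1822)/(y(-205, -175) + O) = (-6560 + 1822)/((125 - 175*(-205)) + 1/30590) = -4738/((125 + 35875) + 1/30590) = -4738/(36000 + 1/30590) = -4738/1101240001/30590 = -4738*30590/1101240001 = -144935420/1101240001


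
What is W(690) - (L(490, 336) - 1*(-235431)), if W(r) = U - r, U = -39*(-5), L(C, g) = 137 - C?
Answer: -235573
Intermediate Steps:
U = 195
W(r) = 195 - r
W(690) - (L(490, 336) - 1*(-235431)) = (195 - 1*690) - ((137 - 1*490) - 1*(-235431)) = (195 - 690) - ((137 - 490) + 235431) = -495 - (-353 + 235431) = -495 - 1*235078 = -495 - 235078 = -235573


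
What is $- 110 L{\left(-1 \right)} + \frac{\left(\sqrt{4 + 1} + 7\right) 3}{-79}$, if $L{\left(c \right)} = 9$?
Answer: $- \frac{78231}{79} - \frac{3 \sqrt{5}}{79} \approx -990.35$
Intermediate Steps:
$- 110 L{\left(-1 \right)} + \frac{\left(\sqrt{4 + 1} + 7\right) 3}{-79} = \left(-110\right) 9 + \frac{\left(\sqrt{4 + 1} + 7\right) 3}{-79} = -990 + \left(\sqrt{5} + 7\right) 3 \left(- \frac{1}{79}\right) = -990 + \left(7 + \sqrt{5}\right) 3 \left(- \frac{1}{79}\right) = -990 + \left(21 + 3 \sqrt{5}\right) \left(- \frac{1}{79}\right) = -990 - \left(\frac{21}{79} + \frac{3 \sqrt{5}}{79}\right) = - \frac{78231}{79} - \frac{3 \sqrt{5}}{79}$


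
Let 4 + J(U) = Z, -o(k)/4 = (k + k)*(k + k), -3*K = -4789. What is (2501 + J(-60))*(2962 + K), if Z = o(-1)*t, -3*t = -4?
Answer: 101564225/9 ≈ 1.1285e+7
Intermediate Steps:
K = 4789/3 (K = -⅓*(-4789) = 4789/3 ≈ 1596.3)
t = 4/3 (t = -⅓*(-4) = 4/3 ≈ 1.3333)
o(k) = -16*k² (o(k) = -4*(k + k)*(k + k) = -4*2*k*2*k = -16*k²)
Z = -64/3 (Z = -16*(-1)²*(4/3) = -16*1*(4/3) = -16*4/3 = -64/3 ≈ -21.333)
J(U) = -76/3 (J(U) = -4 - 64/3 = -76/3)
(2501 + J(-60))*(2962 + K) = (2501 - 76/3)*(2962 + 4789/3) = (7427/3)*(13675/3) = 101564225/9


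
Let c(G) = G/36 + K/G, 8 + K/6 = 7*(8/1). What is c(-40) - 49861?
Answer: -2244119/45 ≈ -49869.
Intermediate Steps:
K = 288 (K = -48 + 6*(7*(8/1)) = -48 + 6*(7*(8*1)) = -48 + 6*(7*8) = -48 + 6*56 = -48 + 336 = 288)
c(G) = 288/G + G/36 (c(G) = G/36 + 288/G = 288/G + G/36)
c(-40) - 49861 = (288/(-40) + (1/36)*(-40)) - 49861 = (288*(-1/40) - 10/9) - 49861 = (-36/5 - 10/9) - 49861 = -374/45 - 49861 = -2244119/45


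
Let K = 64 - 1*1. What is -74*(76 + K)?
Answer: -10286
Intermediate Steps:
K = 63 (K = 64 - 1 = 63)
-74*(76 + K) = -74*(76 + 63) = -74*139 = -10286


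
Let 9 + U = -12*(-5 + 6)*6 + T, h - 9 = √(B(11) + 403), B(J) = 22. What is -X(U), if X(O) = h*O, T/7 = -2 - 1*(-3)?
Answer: 666 + 370*√17 ≈ 2191.6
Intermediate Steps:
T = 7 (T = 7*(-2 - 1*(-3)) = 7*(-2 + 3) = 7*1 = 7)
h = 9 + 5*√17 (h = 9 + √(22 + 403) = 9 + √425 = 9 + 5*√17 ≈ 29.616)
U = -74 (U = -9 + (-12*(-5 + 6)*6 + 7) = -9 + (-12*6 + 7) = -9 + (-72 + 7) = -9 - 65 = -74)
X(O) = O*(9 + 5*√17) (X(O) = (9 + 5*√17)*O = O*(9 + 5*√17))
-X(U) = -(-74)*(9 + 5*√17) = -(-666 - 370*√17) = 666 + 370*√17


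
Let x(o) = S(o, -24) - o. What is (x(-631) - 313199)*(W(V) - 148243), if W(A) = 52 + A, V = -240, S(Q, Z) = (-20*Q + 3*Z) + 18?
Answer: 44529596862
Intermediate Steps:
S(Q, Z) = 18 - 20*Q + 3*Z
x(o) = -54 - 21*o (x(o) = (18 - 20*o + 3*(-24)) - o = (18 - 20*o - 72) - o = (-54 - 20*o) - o = -54 - 21*o)
(x(-631) - 313199)*(W(V) - 148243) = ((-54 - 21*(-631)) - 313199)*((52 - 240) - 148243) = ((-54 + 13251) - 313199)*(-188 - 148243) = (13197 - 313199)*(-148431) = -300002*(-148431) = 44529596862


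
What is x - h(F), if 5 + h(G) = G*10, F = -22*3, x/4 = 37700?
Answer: 151465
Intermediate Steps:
x = 150800 (x = 4*37700 = 150800)
F = -66
h(G) = -5 + 10*G (h(G) = -5 + G*10 = -5 + 10*G)
x - h(F) = 150800 - (-5 + 10*(-66)) = 150800 - (-5 - 660) = 150800 - 1*(-665) = 150800 + 665 = 151465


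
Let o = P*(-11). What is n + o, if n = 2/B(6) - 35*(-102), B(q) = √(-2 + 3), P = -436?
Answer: 8368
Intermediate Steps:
B(q) = 1 (B(q) = √1 = 1)
n = 3572 (n = 2/1 - 35*(-102) = 2*1 + 3570 = 2 + 3570 = 3572)
o = 4796 (o = -436*(-11) = 4796)
n + o = 3572 + 4796 = 8368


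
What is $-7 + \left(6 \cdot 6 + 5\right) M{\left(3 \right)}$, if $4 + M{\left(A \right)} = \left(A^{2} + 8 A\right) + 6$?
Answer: $1428$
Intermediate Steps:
$M{\left(A \right)} = 2 + A^{2} + 8 A$ ($M{\left(A \right)} = -4 + \left(\left(A^{2} + 8 A\right) + 6\right) = -4 + \left(6 + A^{2} + 8 A\right) = 2 + A^{2} + 8 A$)
$-7 + \left(6 \cdot 6 + 5\right) M{\left(3 \right)} = -7 + \left(6 \cdot 6 + 5\right) \left(2 + 3^{2} + 8 \cdot 3\right) = -7 + \left(36 + 5\right) \left(2 + 9 + 24\right) = -7 + 41 \cdot 35 = -7 + 1435 = 1428$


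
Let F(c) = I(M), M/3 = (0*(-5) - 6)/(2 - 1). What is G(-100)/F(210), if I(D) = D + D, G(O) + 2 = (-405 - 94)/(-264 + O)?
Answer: 229/13104 ≈ 0.017476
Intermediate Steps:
G(O) = -2 - 499/(-264 + O) (G(O) = -2 + (-405 - 94)/(-264 + O) = -2 - 499/(-264 + O))
M = -18 (M = 3*((0*(-5) - 6)/(2 - 1)) = 3*((0 - 6)/1) = 3*(-6*1) = 3*(-6) = -18)
I(D) = 2*D
F(c) = -36 (F(c) = 2*(-18) = -36)
G(-100)/F(210) = ((29 - 2*(-100))/(-264 - 100))/(-36) = ((29 + 200)/(-364))*(-1/36) = -1/364*229*(-1/36) = -229/364*(-1/36) = 229/13104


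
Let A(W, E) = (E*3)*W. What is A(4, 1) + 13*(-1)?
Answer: -1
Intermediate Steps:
A(W, E) = 3*E*W (A(W, E) = (3*E)*W = 3*E*W)
A(4, 1) + 13*(-1) = 3*1*4 + 13*(-1) = 12 - 13 = -1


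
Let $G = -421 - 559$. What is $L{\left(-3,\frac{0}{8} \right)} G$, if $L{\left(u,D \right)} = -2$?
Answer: $1960$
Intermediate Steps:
$G = -980$
$L{\left(-3,\frac{0}{8} \right)} G = \left(-2\right) \left(-980\right) = 1960$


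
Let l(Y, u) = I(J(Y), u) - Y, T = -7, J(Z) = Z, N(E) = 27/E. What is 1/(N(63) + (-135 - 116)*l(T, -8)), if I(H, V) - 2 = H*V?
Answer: -7/114202 ≈ -6.1295e-5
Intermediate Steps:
I(H, V) = 2 + H*V
l(Y, u) = 2 - Y + Y*u (l(Y, u) = (2 + Y*u) - Y = 2 - Y + Y*u)
1/(N(63) + (-135 - 116)*l(T, -8)) = 1/(27/63 + (-135 - 116)*(2 - 1*(-7) - 7*(-8))) = 1/(27*(1/63) - 251*(2 + 7 + 56)) = 1/(3/7 - 251*65) = 1/(3/7 - 16315) = 1/(-114202/7) = -7/114202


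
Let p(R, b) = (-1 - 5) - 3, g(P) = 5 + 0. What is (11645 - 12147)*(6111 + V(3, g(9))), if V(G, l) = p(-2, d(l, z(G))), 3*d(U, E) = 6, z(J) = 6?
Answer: -3063204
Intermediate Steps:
g(P) = 5
d(U, E) = 2 (d(U, E) = (1/3)*6 = 2)
p(R, b) = -9 (p(R, b) = -6 - 3 = -9)
V(G, l) = -9
(11645 - 12147)*(6111 + V(3, g(9))) = (11645 - 12147)*(6111 - 9) = -502*6102 = -3063204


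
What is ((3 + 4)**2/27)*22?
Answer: 1078/27 ≈ 39.926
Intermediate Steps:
((3 + 4)**2/27)*22 = (7**2*(1/27))*22 = (49*(1/27))*22 = (49/27)*22 = 1078/27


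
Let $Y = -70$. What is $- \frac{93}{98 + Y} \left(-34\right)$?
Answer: $\frac{1581}{14} \approx 112.93$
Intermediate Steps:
$- \frac{93}{98 + Y} \left(-34\right) = - \frac{93}{98 - 70} \left(-34\right) = - \frac{93}{28} \left(-34\right) = \left(-93\right) \frac{1}{28} \left(-34\right) = \left(- \frac{93}{28}\right) \left(-34\right) = \frac{1581}{14}$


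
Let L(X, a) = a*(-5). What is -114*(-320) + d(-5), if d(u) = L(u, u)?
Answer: 36505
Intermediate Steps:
L(X, a) = -5*a
d(u) = -5*u
-114*(-320) + d(-5) = -114*(-320) - 5*(-5) = 36480 + 25 = 36505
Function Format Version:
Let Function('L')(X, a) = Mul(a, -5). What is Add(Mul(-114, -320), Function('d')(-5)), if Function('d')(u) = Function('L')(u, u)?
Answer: 36505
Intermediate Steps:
Function('L')(X, a) = Mul(-5, a)
Function('d')(u) = Mul(-5, u)
Add(Mul(-114, -320), Function('d')(-5)) = Add(Mul(-114, -320), Mul(-5, -5)) = Add(36480, 25) = 36505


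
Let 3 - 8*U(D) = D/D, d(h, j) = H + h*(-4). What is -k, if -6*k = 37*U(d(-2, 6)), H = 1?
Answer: 37/24 ≈ 1.5417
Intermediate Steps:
d(h, j) = 1 - 4*h (d(h, j) = 1 + h*(-4) = 1 - 4*h)
U(D) = ¼ (U(D) = 3/8 - D/(8*D) = 3/8 - ⅛*1 = 3/8 - ⅛ = ¼)
k = -37/24 (k = -37/(6*4) = -⅙*37/4 = -37/24 ≈ -1.5417)
-k = -1*(-37/24) = 37/24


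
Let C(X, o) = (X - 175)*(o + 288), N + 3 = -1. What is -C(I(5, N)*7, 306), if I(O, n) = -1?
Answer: 108108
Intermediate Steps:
N = -4 (N = -3 - 1 = -4)
C(X, o) = (-175 + X)*(288 + o)
-C(I(5, N)*7, 306) = -(-50400 - 175*306 + 288*(-1*7) - 1*7*306) = -(-50400 - 53550 + 288*(-7) - 7*306) = -(-50400 - 53550 - 2016 - 2142) = -1*(-108108) = 108108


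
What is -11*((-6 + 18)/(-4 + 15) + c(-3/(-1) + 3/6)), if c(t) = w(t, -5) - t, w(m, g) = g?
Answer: 163/2 ≈ 81.500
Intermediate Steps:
c(t) = -5 - t
-11*((-6 + 18)/(-4 + 15) + c(-3/(-1) + 3/6)) = -11*((-6 + 18)/(-4 + 15) + (-5 - (-3/(-1) + 3/6))) = -11*(12/11 + (-5 - (-3*(-1) + 3*(⅙)))) = -11*(12*(1/11) + (-5 - (3 + ½))) = -11*(12/11 + (-5 - 1*7/2)) = -11*(12/11 + (-5 - 7/2)) = -11*(12/11 - 17/2) = -11*(-163/22) = 163/2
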